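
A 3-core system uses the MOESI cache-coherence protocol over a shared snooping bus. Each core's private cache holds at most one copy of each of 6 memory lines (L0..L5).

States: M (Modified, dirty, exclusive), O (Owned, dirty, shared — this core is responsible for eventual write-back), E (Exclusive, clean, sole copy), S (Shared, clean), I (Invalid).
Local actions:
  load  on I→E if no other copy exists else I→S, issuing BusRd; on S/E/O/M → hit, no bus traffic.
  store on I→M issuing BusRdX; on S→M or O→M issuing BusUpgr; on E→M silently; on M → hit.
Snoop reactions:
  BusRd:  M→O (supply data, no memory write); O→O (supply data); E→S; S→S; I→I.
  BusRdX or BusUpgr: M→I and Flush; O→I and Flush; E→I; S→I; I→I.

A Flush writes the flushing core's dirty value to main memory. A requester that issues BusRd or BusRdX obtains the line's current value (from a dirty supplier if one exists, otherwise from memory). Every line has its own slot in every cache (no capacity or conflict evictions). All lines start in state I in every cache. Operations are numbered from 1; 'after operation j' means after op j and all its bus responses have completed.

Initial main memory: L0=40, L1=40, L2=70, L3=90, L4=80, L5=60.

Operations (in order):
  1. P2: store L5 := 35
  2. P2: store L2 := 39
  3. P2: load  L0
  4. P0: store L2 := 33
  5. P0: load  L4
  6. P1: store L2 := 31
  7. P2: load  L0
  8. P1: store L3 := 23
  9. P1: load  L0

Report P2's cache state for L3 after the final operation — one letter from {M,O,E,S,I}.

state = I

[1] P2: store L5 := 35 | P0:I, P1:I, P2:M(35) | bus: BusRdX
[2] P2: store L2 := 39 | P0:I, P1:I, P2:M(39) | bus: BusRdX
[3] P2: load  L0 | P0:I, P1:I, P2:E(40) | bus: BusRd
[4] P0: store L2 := 33 | P0:M(33), P1:I, P2:I | bus: BusRdX,Flush
[5] P0: load  L4 | P0:E(80), P1:I, P2:I | bus: BusRd
[6] P1: store L2 := 31 | P0:I, P1:M(31), P2:I | bus: BusRdX,Flush
[7] P2: load  L0 | P0:I, P1:I, P2:E(40) | bus: none
[8] P1: store L3 := 23 | P0:I, P1:M(23), P2:I | bus: BusRdX
[9] P1: load  L0 | P0:I, P1:S(40), P2:S(40) | bus: BusRd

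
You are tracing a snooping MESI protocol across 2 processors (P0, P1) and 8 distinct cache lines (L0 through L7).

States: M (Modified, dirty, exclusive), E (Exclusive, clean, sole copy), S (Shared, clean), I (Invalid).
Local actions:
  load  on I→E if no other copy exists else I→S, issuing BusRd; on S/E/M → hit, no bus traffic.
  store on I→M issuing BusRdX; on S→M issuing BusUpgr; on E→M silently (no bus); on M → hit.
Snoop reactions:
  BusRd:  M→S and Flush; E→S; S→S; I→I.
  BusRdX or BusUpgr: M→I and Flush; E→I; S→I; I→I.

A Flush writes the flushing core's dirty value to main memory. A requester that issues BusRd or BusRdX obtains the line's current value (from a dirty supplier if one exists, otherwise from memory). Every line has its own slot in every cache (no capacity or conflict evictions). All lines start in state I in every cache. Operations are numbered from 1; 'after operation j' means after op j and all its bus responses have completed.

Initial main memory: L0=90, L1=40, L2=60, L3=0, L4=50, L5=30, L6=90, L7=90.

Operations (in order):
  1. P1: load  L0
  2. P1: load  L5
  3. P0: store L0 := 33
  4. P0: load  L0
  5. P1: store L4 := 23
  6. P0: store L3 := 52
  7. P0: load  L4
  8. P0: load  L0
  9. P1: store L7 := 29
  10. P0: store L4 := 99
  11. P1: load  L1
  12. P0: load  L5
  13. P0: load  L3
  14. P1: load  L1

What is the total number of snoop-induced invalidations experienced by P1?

step 1: P1: load  L0  ⟶  IE  (L0)  txn=BusRd  M[L0]=90
step 2: P1: load  L5  ⟶  IE  (L5)  txn=BusRd  M[L5]=30
step 3: P0: store L0 := 33  ⟶  MI  (L0)  txn=BusRdX  M[L0]=90
step 4: P0: load  L0  ⟶  MI  (L0)  txn=∅  M[L0]=90
step 5: P1: store L4 := 23  ⟶  IM  (L4)  txn=BusRdX  M[L4]=50
step 6: P0: store L3 := 52  ⟶  MI  (L3)  txn=BusRdX  M[L3]=0
step 7: P0: load  L4  ⟶  SS  (L4)  txn=BusRd+Flush  M[L4]=23
step 8: P0: load  L0  ⟶  MI  (L0)  txn=∅  M[L0]=90
step 9: P1: store L7 := 29  ⟶  IM  (L7)  txn=BusRdX  M[L7]=90
step 10: P0: store L4 := 99  ⟶  MI  (L4)  txn=BusUpgr  M[L4]=23
step 11: P1: load  L1  ⟶  IE  (L1)  txn=BusRd  M[L1]=40
step 12: P0: load  L5  ⟶  SS  (L5)  txn=BusRd  M[L5]=30
step 13: P0: load  L3  ⟶  MI  (L3)  txn=∅  M[L3]=0
step 14: P1: load  L1  ⟶  IE  (L1)  txn=∅  M[L1]=40

invalidations = 2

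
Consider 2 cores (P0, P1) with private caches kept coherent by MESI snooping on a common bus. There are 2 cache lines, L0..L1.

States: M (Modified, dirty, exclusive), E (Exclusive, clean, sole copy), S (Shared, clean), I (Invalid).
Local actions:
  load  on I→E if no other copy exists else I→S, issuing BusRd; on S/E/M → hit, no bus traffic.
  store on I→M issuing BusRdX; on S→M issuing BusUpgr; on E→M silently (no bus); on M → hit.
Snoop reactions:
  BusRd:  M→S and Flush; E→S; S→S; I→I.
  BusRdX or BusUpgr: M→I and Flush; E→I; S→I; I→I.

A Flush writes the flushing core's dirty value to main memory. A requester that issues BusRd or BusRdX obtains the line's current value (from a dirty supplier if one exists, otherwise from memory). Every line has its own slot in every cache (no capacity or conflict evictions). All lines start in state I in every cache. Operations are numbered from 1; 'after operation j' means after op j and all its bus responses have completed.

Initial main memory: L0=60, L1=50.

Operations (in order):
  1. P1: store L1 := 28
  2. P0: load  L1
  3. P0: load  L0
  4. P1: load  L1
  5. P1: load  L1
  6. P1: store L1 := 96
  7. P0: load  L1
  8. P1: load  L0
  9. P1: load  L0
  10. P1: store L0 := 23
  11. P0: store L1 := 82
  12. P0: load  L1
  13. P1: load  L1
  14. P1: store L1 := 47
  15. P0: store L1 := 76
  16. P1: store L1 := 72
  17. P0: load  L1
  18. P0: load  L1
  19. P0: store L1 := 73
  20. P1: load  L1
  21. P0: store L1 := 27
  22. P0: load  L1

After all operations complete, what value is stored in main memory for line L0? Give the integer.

memory[L0] = 60

  op1 P1: store L1 := 28 → I/M on L1; bus BusRdX; mem=50
  op2 P0: load  L1 → S/S on L1; bus BusRd Flush; mem=28
  op3 P0: load  L0 → E/I on L0; bus BusRd; mem=60
  op4 P1: load  L1 → S/S on L1; bus (none); mem=28
  op5 P1: load  L1 → S/S on L1; bus (none); mem=28
  op6 P1: store L1 := 96 → I/M on L1; bus BusUpgr; mem=28
  op7 P0: load  L1 → S/S on L1; bus BusRd Flush; mem=96
  op8 P1: load  L0 → S/S on L0; bus BusRd; mem=60
  op9 P1: load  L0 → S/S on L0; bus (none); mem=60
  op10 P1: store L0 := 23 → I/M on L0; bus BusUpgr; mem=60
  op11 P0: store L1 := 82 → M/I on L1; bus BusUpgr; mem=96
  op12 P0: load  L1 → M/I on L1; bus (none); mem=96
  op13 P1: load  L1 → S/S on L1; bus BusRd Flush; mem=82
  op14 P1: store L1 := 47 → I/M on L1; bus BusUpgr; mem=82
  op15 P0: store L1 := 76 → M/I on L1; bus BusRdX Flush; mem=47
  op16 P1: store L1 := 72 → I/M on L1; bus BusRdX Flush; mem=76
  op17 P0: load  L1 → S/S on L1; bus BusRd Flush; mem=72
  op18 P0: load  L1 → S/S on L1; bus (none); mem=72
  op19 P0: store L1 := 73 → M/I on L1; bus BusUpgr; mem=72
  op20 P1: load  L1 → S/S on L1; bus BusRd Flush; mem=73
  op21 P0: store L1 := 27 → M/I on L1; bus BusUpgr; mem=73
  op22 P0: load  L1 → M/I on L1; bus (none); mem=73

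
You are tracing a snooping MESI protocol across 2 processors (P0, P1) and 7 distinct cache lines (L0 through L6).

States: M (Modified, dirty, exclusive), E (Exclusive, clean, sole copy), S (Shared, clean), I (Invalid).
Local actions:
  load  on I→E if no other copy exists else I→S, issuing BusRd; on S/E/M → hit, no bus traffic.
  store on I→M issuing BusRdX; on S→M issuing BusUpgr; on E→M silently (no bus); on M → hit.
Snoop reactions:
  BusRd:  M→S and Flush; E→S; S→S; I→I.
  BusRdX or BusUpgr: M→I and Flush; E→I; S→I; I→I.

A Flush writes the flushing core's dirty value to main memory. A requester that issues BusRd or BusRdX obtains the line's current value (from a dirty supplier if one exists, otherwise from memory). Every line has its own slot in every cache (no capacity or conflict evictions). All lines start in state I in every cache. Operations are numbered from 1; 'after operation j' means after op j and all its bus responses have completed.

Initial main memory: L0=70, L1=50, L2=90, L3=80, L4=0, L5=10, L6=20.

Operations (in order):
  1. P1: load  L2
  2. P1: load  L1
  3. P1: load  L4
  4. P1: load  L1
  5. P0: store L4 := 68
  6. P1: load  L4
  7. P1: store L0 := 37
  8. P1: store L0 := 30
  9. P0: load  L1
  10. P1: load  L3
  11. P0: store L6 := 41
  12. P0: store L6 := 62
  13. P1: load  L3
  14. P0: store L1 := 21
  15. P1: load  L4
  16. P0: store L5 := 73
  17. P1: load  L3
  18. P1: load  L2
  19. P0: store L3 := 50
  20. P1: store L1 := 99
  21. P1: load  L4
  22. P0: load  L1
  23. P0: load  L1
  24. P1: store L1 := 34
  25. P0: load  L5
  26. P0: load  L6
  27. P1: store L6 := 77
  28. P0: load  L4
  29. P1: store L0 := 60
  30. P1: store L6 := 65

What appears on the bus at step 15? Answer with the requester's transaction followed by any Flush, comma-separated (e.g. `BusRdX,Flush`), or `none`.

bus = none

1. P1: load  L2  bus=[BusRd]  L2: P0=I P1=E  mem[L2]=90
2. P1: load  L1  bus=[BusRd]  L1: P0=I P1=E  mem[L1]=50
3. P1: load  L4  bus=[BusRd]  L4: P0=I P1=E  mem[L4]=0
4. P1: load  L1  bus=[-]  L1: P0=I P1=E  mem[L1]=50
5. P0: store L4 := 68  bus=[BusRdX]  L4: P0=M P1=I  mem[L4]=0
6. P1: load  L4  bus=[BusRd,Flush]  L4: P0=S P1=S  mem[L4]=68
7. P1: store L0 := 37  bus=[BusRdX]  L0: P0=I P1=M  mem[L0]=70
8. P1: store L0 := 30  bus=[-]  L0: P0=I P1=M  mem[L0]=70
9. P0: load  L1  bus=[BusRd]  L1: P0=S P1=S  mem[L1]=50
10. P1: load  L3  bus=[BusRd]  L3: P0=I P1=E  mem[L3]=80
11. P0: store L6 := 41  bus=[BusRdX]  L6: P0=M P1=I  mem[L6]=20
12. P0: store L6 := 62  bus=[-]  L6: P0=M P1=I  mem[L6]=20
13. P1: load  L3  bus=[-]  L3: P0=I P1=E  mem[L3]=80
14. P0: store L1 := 21  bus=[BusUpgr]  L1: P0=M P1=I  mem[L1]=50
15. P1: load  L4  bus=[-]  L4: P0=S P1=S  mem[L4]=68
16. P0: store L5 := 73  bus=[BusRdX]  L5: P0=M P1=I  mem[L5]=10
17. P1: load  L3  bus=[-]  L3: P0=I P1=E  mem[L3]=80
18. P1: load  L2  bus=[-]  L2: P0=I P1=E  mem[L2]=90
19. P0: store L3 := 50  bus=[BusRdX]  L3: P0=M P1=I  mem[L3]=80
20. P1: store L1 := 99  bus=[BusRdX,Flush]  L1: P0=I P1=M  mem[L1]=21
21. P1: load  L4  bus=[-]  L4: P0=S P1=S  mem[L4]=68
22. P0: load  L1  bus=[BusRd,Flush]  L1: P0=S P1=S  mem[L1]=99
23. P0: load  L1  bus=[-]  L1: P0=S P1=S  mem[L1]=99
24. P1: store L1 := 34  bus=[BusUpgr]  L1: P0=I P1=M  mem[L1]=99
25. P0: load  L5  bus=[-]  L5: P0=M P1=I  mem[L5]=10
26. P0: load  L6  bus=[-]  L6: P0=M P1=I  mem[L6]=20
27. P1: store L6 := 77  bus=[BusRdX,Flush]  L6: P0=I P1=M  mem[L6]=62
28. P0: load  L4  bus=[-]  L4: P0=S P1=S  mem[L4]=68
29. P1: store L0 := 60  bus=[-]  L0: P0=I P1=M  mem[L0]=70
30. P1: store L6 := 65  bus=[-]  L6: P0=I P1=M  mem[L6]=62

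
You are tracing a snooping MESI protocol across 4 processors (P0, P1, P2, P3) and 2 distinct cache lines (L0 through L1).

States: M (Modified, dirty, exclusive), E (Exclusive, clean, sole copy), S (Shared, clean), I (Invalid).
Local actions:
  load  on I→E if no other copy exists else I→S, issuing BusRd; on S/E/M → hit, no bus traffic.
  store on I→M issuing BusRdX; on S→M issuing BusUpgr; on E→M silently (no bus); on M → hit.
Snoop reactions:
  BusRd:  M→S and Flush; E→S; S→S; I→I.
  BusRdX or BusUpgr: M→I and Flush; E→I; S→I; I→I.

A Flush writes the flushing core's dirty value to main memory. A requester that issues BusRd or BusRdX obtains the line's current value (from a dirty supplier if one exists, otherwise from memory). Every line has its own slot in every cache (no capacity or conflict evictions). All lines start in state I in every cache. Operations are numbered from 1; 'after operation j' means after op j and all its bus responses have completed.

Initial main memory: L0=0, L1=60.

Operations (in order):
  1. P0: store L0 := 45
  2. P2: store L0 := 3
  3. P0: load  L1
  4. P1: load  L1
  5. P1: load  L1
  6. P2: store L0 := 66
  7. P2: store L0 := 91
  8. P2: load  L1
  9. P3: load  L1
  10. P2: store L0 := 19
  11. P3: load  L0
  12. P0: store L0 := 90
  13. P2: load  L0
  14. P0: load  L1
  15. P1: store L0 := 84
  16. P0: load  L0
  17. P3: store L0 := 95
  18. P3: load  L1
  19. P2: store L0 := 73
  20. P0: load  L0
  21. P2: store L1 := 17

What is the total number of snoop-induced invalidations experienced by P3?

invalidations = 3

1. P0: store L0 := 45  bus=[BusRdX]  L0: P0=M P1=I P2=I P3=I  mem[L0]=0
2. P2: store L0 := 3  bus=[BusRdX,Flush]  L0: P0=I P1=I P2=M P3=I  mem[L0]=45
3. P0: load  L1  bus=[BusRd]  L1: P0=E P1=I P2=I P3=I  mem[L1]=60
4. P1: load  L1  bus=[BusRd]  L1: P0=S P1=S P2=I P3=I  mem[L1]=60
5. P1: load  L1  bus=[-]  L1: P0=S P1=S P2=I P3=I  mem[L1]=60
6. P2: store L0 := 66  bus=[-]  L0: P0=I P1=I P2=M P3=I  mem[L0]=45
7. P2: store L0 := 91  bus=[-]  L0: P0=I P1=I P2=M P3=I  mem[L0]=45
8. P2: load  L1  bus=[BusRd]  L1: P0=S P1=S P2=S P3=I  mem[L1]=60
9. P3: load  L1  bus=[BusRd]  L1: P0=S P1=S P2=S P3=S  mem[L1]=60
10. P2: store L0 := 19  bus=[-]  L0: P0=I P1=I P2=M P3=I  mem[L0]=45
11. P3: load  L0  bus=[BusRd,Flush]  L0: P0=I P1=I P2=S P3=S  mem[L0]=19
12. P0: store L0 := 90  bus=[BusRdX]  L0: P0=M P1=I P2=I P3=I  mem[L0]=19
13. P2: load  L0  bus=[BusRd,Flush]  L0: P0=S P1=I P2=S P3=I  mem[L0]=90
14. P0: load  L1  bus=[-]  L1: P0=S P1=S P2=S P3=S  mem[L1]=60
15. P1: store L0 := 84  bus=[BusRdX]  L0: P0=I P1=M P2=I P3=I  mem[L0]=90
16. P0: load  L0  bus=[BusRd,Flush]  L0: P0=S P1=S P2=I P3=I  mem[L0]=84
17. P3: store L0 := 95  bus=[BusRdX]  L0: P0=I P1=I P2=I P3=M  mem[L0]=84
18. P3: load  L1  bus=[-]  L1: P0=S P1=S P2=S P3=S  mem[L1]=60
19. P2: store L0 := 73  bus=[BusRdX,Flush]  L0: P0=I P1=I P2=M P3=I  mem[L0]=95
20. P0: load  L0  bus=[BusRd,Flush]  L0: P0=S P1=I P2=S P3=I  mem[L0]=73
21. P2: store L1 := 17  bus=[BusUpgr]  L1: P0=I P1=I P2=M P3=I  mem[L1]=60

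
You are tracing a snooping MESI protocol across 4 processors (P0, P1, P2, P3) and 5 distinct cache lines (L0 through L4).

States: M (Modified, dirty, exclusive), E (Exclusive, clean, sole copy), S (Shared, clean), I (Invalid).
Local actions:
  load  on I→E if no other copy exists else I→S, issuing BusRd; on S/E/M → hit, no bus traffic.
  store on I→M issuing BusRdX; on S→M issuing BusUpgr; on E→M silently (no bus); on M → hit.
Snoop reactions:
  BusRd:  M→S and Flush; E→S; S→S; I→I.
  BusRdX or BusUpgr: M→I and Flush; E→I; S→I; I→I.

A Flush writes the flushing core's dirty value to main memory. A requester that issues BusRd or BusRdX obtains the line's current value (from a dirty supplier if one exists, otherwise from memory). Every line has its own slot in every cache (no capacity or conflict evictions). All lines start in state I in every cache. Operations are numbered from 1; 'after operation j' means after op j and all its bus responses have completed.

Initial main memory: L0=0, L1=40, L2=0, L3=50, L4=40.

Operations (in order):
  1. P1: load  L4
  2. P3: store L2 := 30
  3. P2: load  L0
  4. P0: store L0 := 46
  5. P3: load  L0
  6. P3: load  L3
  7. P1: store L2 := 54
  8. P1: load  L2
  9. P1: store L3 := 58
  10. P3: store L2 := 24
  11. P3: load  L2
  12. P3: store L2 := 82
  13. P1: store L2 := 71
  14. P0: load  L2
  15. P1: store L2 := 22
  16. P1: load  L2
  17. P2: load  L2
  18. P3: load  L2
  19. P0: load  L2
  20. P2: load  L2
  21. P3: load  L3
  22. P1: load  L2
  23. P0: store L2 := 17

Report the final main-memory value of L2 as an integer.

1. P1: load  L4  bus=[BusRd]  L4: P0=I P1=E P2=I P3=I  mem[L4]=40
2. P3: store L2 := 30  bus=[BusRdX]  L2: P0=I P1=I P2=I P3=M  mem[L2]=0
3. P2: load  L0  bus=[BusRd]  L0: P0=I P1=I P2=E P3=I  mem[L0]=0
4. P0: store L0 := 46  bus=[BusRdX]  L0: P0=M P1=I P2=I P3=I  mem[L0]=0
5. P3: load  L0  bus=[BusRd,Flush]  L0: P0=S P1=I P2=I P3=S  mem[L0]=46
6. P3: load  L3  bus=[BusRd]  L3: P0=I P1=I P2=I P3=E  mem[L3]=50
7. P1: store L2 := 54  bus=[BusRdX,Flush]  L2: P0=I P1=M P2=I P3=I  mem[L2]=30
8. P1: load  L2  bus=[-]  L2: P0=I P1=M P2=I P3=I  mem[L2]=30
9. P1: store L3 := 58  bus=[BusRdX]  L3: P0=I P1=M P2=I P3=I  mem[L3]=50
10. P3: store L2 := 24  bus=[BusRdX,Flush]  L2: P0=I P1=I P2=I P3=M  mem[L2]=54
11. P3: load  L2  bus=[-]  L2: P0=I P1=I P2=I P3=M  mem[L2]=54
12. P3: store L2 := 82  bus=[-]  L2: P0=I P1=I P2=I P3=M  mem[L2]=54
13. P1: store L2 := 71  bus=[BusRdX,Flush]  L2: P0=I P1=M P2=I P3=I  mem[L2]=82
14. P0: load  L2  bus=[BusRd,Flush]  L2: P0=S P1=S P2=I P3=I  mem[L2]=71
15. P1: store L2 := 22  bus=[BusUpgr]  L2: P0=I P1=M P2=I P3=I  mem[L2]=71
16. P1: load  L2  bus=[-]  L2: P0=I P1=M P2=I P3=I  mem[L2]=71
17. P2: load  L2  bus=[BusRd,Flush]  L2: P0=I P1=S P2=S P3=I  mem[L2]=22
18. P3: load  L2  bus=[BusRd]  L2: P0=I P1=S P2=S P3=S  mem[L2]=22
19. P0: load  L2  bus=[BusRd]  L2: P0=S P1=S P2=S P3=S  mem[L2]=22
20. P2: load  L2  bus=[-]  L2: P0=S P1=S P2=S P3=S  mem[L2]=22
21. P3: load  L3  bus=[BusRd,Flush]  L3: P0=I P1=S P2=I P3=S  mem[L3]=58
22. P1: load  L2  bus=[-]  L2: P0=S P1=S P2=S P3=S  mem[L2]=22
23. P0: store L2 := 17  bus=[BusUpgr]  L2: P0=M P1=I P2=I P3=I  mem[L2]=22

memory[L2] = 22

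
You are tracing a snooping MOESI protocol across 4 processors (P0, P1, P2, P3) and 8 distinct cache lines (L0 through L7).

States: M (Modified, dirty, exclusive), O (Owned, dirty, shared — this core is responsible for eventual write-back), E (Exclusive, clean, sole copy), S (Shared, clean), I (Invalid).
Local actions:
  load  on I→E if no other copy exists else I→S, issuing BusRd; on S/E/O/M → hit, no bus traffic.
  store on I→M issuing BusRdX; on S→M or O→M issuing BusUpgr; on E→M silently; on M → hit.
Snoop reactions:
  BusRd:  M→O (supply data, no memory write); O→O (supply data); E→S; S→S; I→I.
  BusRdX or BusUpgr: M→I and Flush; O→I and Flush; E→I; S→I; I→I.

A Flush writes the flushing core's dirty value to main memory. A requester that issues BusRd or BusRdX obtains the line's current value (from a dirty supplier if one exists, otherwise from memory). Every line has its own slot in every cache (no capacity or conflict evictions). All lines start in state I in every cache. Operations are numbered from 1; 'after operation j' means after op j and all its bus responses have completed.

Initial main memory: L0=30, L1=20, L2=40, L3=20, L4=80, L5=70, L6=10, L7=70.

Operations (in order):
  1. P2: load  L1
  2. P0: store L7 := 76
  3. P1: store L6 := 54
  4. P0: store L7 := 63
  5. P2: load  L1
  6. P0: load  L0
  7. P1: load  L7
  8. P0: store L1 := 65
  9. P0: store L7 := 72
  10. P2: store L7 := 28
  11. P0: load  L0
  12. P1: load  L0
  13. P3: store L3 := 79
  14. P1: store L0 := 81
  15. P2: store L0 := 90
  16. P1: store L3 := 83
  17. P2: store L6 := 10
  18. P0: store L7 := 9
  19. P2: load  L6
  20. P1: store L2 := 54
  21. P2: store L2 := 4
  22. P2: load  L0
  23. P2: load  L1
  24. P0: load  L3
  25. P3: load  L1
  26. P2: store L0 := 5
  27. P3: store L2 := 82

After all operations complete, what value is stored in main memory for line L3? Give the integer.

memory[L3] = 79

  op1 P2: load  L1 → I/I/E/I on L1; bus BusRd; mem=20
  op2 P0: store L7 := 76 → M/I/I/I on L7; bus BusRdX; mem=70
  op3 P1: store L6 := 54 → I/M/I/I on L6; bus BusRdX; mem=10
  op4 P0: store L7 := 63 → M/I/I/I on L7; bus (none); mem=70
  op5 P2: load  L1 → I/I/E/I on L1; bus (none); mem=20
  op6 P0: load  L0 → E/I/I/I on L0; bus BusRd; mem=30
  op7 P1: load  L7 → O/S/I/I on L7; bus BusRd; mem=70
  op8 P0: store L1 := 65 → M/I/I/I on L1; bus BusRdX; mem=20
  op9 P0: store L7 := 72 → M/I/I/I on L7; bus BusUpgr; mem=70
  op10 P2: store L7 := 28 → I/I/M/I on L7; bus BusRdX Flush; mem=72
  op11 P0: load  L0 → E/I/I/I on L0; bus (none); mem=30
  op12 P1: load  L0 → S/S/I/I on L0; bus BusRd; mem=30
  op13 P3: store L3 := 79 → I/I/I/M on L3; bus BusRdX; mem=20
  op14 P1: store L0 := 81 → I/M/I/I on L0; bus BusUpgr; mem=30
  op15 P2: store L0 := 90 → I/I/M/I on L0; bus BusRdX Flush; mem=81
  op16 P1: store L3 := 83 → I/M/I/I on L3; bus BusRdX Flush; mem=79
  op17 P2: store L6 := 10 → I/I/M/I on L6; bus BusRdX Flush; mem=54
  op18 P0: store L7 := 9 → M/I/I/I on L7; bus BusRdX Flush; mem=28
  op19 P2: load  L6 → I/I/M/I on L6; bus (none); mem=54
  op20 P1: store L2 := 54 → I/M/I/I on L2; bus BusRdX; mem=40
  op21 P2: store L2 := 4 → I/I/M/I on L2; bus BusRdX Flush; mem=54
  op22 P2: load  L0 → I/I/M/I on L0; bus (none); mem=81
  op23 P2: load  L1 → O/I/S/I on L1; bus BusRd; mem=20
  op24 P0: load  L3 → S/O/I/I on L3; bus BusRd; mem=79
  op25 P3: load  L1 → O/I/S/S on L1; bus BusRd; mem=20
  op26 P2: store L0 := 5 → I/I/M/I on L0; bus (none); mem=81
  op27 P3: store L2 := 82 → I/I/I/M on L2; bus BusRdX Flush; mem=4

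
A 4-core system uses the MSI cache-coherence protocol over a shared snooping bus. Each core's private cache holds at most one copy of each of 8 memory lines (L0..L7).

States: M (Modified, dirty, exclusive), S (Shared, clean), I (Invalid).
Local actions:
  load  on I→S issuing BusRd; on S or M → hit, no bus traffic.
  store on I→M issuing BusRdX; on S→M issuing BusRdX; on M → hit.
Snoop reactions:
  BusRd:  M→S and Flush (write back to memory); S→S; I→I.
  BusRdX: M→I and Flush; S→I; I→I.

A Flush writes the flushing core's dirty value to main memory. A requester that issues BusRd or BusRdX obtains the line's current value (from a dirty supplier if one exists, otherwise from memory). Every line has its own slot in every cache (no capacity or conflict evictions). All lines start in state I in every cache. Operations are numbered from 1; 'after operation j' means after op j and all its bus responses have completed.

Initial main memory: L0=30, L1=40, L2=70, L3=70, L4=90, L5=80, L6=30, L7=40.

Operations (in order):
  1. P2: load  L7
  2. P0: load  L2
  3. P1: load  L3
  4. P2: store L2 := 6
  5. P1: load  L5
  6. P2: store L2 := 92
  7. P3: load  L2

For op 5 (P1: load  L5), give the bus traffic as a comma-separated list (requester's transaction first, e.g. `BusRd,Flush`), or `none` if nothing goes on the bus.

bus = BusRd

  op1 P2: load  L7 → I/I/S/I on L7; bus BusRd; mem=40
  op2 P0: load  L2 → S/I/I/I on L2; bus BusRd; mem=70
  op3 P1: load  L3 → I/S/I/I on L3; bus BusRd; mem=70
  op4 P2: store L2 := 6 → I/I/M/I on L2; bus BusRdX; mem=70
  op5 P1: load  L5 → I/S/I/I on L5; bus BusRd; mem=80
  op6 P2: store L2 := 92 → I/I/M/I on L2; bus (none); mem=70
  op7 P3: load  L2 → I/I/S/S on L2; bus BusRd Flush; mem=92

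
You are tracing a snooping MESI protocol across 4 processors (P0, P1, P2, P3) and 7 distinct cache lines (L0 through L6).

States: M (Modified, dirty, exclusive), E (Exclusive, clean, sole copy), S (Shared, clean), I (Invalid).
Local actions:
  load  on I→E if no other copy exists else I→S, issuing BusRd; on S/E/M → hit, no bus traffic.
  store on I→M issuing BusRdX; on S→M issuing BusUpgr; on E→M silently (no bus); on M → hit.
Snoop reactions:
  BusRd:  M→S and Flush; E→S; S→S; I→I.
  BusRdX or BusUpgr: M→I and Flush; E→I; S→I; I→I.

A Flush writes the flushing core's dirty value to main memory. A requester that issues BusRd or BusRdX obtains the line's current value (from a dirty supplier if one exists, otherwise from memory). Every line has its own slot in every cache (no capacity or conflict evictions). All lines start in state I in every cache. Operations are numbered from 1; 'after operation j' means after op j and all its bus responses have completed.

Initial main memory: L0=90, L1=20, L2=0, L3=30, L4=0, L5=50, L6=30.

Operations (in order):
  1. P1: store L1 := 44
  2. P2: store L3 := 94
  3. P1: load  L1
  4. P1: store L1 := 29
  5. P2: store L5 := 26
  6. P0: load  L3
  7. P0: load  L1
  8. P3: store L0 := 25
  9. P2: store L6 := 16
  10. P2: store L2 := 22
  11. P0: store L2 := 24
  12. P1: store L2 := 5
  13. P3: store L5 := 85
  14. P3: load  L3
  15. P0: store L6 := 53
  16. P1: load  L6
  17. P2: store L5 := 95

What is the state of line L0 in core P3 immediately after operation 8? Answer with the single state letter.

state = M

1. P1: store L1 := 44  bus=[BusRdX]  L1: P0=I P1=M P2=I P3=I  mem[L1]=20
2. P2: store L3 := 94  bus=[BusRdX]  L3: P0=I P1=I P2=M P3=I  mem[L3]=30
3. P1: load  L1  bus=[-]  L1: P0=I P1=M P2=I P3=I  mem[L1]=20
4. P1: store L1 := 29  bus=[-]  L1: P0=I P1=M P2=I P3=I  mem[L1]=20
5. P2: store L5 := 26  bus=[BusRdX]  L5: P0=I P1=I P2=M P3=I  mem[L5]=50
6. P0: load  L3  bus=[BusRd,Flush]  L3: P0=S P1=I P2=S P3=I  mem[L3]=94
7. P0: load  L1  bus=[BusRd,Flush]  L1: P0=S P1=S P2=I P3=I  mem[L1]=29
8. P3: store L0 := 25  bus=[BusRdX]  L0: P0=I P1=I P2=I P3=M  mem[L0]=90
9. P2: store L6 := 16  bus=[BusRdX]  L6: P0=I P1=I P2=M P3=I  mem[L6]=30
10. P2: store L2 := 22  bus=[BusRdX]  L2: P0=I P1=I P2=M P3=I  mem[L2]=0
11. P0: store L2 := 24  bus=[BusRdX,Flush]  L2: P0=M P1=I P2=I P3=I  mem[L2]=22
12. P1: store L2 := 5  bus=[BusRdX,Flush]  L2: P0=I P1=M P2=I P3=I  mem[L2]=24
13. P3: store L5 := 85  bus=[BusRdX,Flush]  L5: P0=I P1=I P2=I P3=M  mem[L5]=26
14. P3: load  L3  bus=[BusRd]  L3: P0=S P1=I P2=S P3=S  mem[L3]=94
15. P0: store L6 := 53  bus=[BusRdX,Flush]  L6: P0=M P1=I P2=I P3=I  mem[L6]=16
16. P1: load  L6  bus=[BusRd,Flush]  L6: P0=S P1=S P2=I P3=I  mem[L6]=53
17. P2: store L5 := 95  bus=[BusRdX,Flush]  L5: P0=I P1=I P2=M P3=I  mem[L5]=85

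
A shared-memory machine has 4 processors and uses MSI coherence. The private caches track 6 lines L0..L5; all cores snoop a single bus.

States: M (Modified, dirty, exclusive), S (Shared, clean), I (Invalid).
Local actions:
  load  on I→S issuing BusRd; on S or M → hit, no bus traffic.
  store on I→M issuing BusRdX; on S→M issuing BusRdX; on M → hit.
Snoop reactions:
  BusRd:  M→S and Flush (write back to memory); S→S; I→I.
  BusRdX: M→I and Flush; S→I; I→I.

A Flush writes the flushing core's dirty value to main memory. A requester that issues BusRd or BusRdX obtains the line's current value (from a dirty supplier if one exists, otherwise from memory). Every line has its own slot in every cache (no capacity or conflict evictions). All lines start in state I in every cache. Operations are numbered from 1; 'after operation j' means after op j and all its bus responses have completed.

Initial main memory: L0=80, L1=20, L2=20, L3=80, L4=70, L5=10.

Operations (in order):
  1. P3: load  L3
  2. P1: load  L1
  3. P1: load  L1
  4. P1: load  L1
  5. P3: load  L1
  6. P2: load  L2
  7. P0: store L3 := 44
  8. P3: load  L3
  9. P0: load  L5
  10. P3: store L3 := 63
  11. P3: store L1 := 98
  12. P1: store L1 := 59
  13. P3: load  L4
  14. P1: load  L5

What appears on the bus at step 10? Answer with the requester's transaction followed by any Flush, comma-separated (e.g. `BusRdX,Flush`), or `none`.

[1] P3: load  L3 | P0:I, P1:I, P2:I, P3:S(80) | bus: BusRd
[2] P1: load  L1 | P0:I, P1:S(20), P2:I, P3:I | bus: BusRd
[3] P1: load  L1 | P0:I, P1:S(20), P2:I, P3:I | bus: none
[4] P1: load  L1 | P0:I, P1:S(20), P2:I, P3:I | bus: none
[5] P3: load  L1 | P0:I, P1:S(20), P2:I, P3:S(20) | bus: BusRd
[6] P2: load  L2 | P0:I, P1:I, P2:S(20), P3:I | bus: BusRd
[7] P0: store L3 := 44 | P0:M(44), P1:I, P2:I, P3:I | bus: BusRdX
[8] P3: load  L3 | P0:S(44), P1:I, P2:I, P3:S(44) | bus: BusRd,Flush
[9] P0: load  L5 | P0:S(10), P1:I, P2:I, P3:I | bus: BusRd
[10] P3: store L3 := 63 | P0:I, P1:I, P2:I, P3:M(63) | bus: BusRdX
[11] P3: store L1 := 98 | P0:I, P1:I, P2:I, P3:M(98) | bus: BusRdX
[12] P1: store L1 := 59 | P0:I, P1:M(59), P2:I, P3:I | bus: BusRdX,Flush
[13] P3: load  L4 | P0:I, P1:I, P2:I, P3:S(70) | bus: BusRd
[14] P1: load  L5 | P0:S(10), P1:S(10), P2:I, P3:I | bus: BusRd

bus = BusRdX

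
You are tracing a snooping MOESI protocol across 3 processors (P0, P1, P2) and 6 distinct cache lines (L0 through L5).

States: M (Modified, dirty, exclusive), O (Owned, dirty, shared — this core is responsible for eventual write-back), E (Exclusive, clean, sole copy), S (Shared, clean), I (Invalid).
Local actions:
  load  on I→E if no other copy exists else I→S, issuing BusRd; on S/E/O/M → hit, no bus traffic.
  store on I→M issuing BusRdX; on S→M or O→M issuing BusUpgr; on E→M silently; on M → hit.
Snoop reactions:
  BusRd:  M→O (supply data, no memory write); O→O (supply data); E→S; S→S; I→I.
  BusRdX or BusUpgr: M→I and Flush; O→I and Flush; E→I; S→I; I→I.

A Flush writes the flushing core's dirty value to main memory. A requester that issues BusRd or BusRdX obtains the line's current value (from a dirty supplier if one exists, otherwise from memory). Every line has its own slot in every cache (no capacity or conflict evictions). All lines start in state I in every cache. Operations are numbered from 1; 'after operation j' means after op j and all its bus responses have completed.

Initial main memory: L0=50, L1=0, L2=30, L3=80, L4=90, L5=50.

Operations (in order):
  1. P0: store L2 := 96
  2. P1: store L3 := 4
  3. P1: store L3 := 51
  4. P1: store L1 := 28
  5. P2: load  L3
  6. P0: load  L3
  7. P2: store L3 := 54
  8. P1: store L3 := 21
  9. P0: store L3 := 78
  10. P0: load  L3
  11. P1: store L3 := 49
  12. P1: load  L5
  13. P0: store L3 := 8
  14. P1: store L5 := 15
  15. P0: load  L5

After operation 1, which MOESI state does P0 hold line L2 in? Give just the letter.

1. P0: store L2 := 96  bus=[BusRdX]  L2: P0=M P1=I P2=I  mem[L2]=30
2. P1: store L3 := 4  bus=[BusRdX]  L3: P0=I P1=M P2=I  mem[L3]=80
3. P1: store L3 := 51  bus=[-]  L3: P0=I P1=M P2=I  mem[L3]=80
4. P1: store L1 := 28  bus=[BusRdX]  L1: P0=I P1=M P2=I  mem[L1]=0
5. P2: load  L3  bus=[BusRd]  L3: P0=I P1=O P2=S  mem[L3]=80
6. P0: load  L3  bus=[BusRd]  L3: P0=S P1=O P2=S  mem[L3]=80
7. P2: store L3 := 54  bus=[BusUpgr,Flush]  L3: P0=I P1=I P2=M  mem[L3]=51
8. P1: store L3 := 21  bus=[BusRdX,Flush]  L3: P0=I P1=M P2=I  mem[L3]=54
9. P0: store L3 := 78  bus=[BusRdX,Flush]  L3: P0=M P1=I P2=I  mem[L3]=21
10. P0: load  L3  bus=[-]  L3: P0=M P1=I P2=I  mem[L3]=21
11. P1: store L3 := 49  bus=[BusRdX,Flush]  L3: P0=I P1=M P2=I  mem[L3]=78
12. P1: load  L5  bus=[BusRd]  L5: P0=I P1=E P2=I  mem[L5]=50
13. P0: store L3 := 8  bus=[BusRdX,Flush]  L3: P0=M P1=I P2=I  mem[L3]=49
14. P1: store L5 := 15  bus=[-]  L5: P0=I P1=M P2=I  mem[L5]=50
15. P0: load  L5  bus=[BusRd]  L5: P0=S P1=O P2=I  mem[L5]=50

state = M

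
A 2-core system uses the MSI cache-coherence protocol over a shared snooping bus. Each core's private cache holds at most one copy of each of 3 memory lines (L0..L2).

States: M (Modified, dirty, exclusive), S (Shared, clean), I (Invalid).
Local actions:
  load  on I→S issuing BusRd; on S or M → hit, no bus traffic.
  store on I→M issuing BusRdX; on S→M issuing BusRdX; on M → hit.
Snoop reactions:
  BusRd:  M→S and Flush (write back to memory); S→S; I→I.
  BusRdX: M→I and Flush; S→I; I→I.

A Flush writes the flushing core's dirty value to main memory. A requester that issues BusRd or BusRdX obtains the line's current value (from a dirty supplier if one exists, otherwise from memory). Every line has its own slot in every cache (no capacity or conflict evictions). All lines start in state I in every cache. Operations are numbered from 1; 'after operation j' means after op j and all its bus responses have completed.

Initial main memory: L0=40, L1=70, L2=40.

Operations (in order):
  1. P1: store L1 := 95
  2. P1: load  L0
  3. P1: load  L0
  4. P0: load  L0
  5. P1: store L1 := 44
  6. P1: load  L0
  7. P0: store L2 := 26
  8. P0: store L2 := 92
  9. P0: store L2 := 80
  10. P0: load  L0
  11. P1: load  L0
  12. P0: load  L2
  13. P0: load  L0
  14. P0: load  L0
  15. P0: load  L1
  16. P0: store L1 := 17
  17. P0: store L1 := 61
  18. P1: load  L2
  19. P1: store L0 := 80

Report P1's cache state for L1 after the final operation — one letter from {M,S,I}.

state = I

step 1: P1: store L1 := 95  ⟶  IM  (L1)  txn=BusRdX  M[L1]=70
step 2: P1: load  L0  ⟶  IS  (L0)  txn=BusRd  M[L0]=40
step 3: P1: load  L0  ⟶  IS  (L0)  txn=∅  M[L0]=40
step 4: P0: load  L0  ⟶  SS  (L0)  txn=BusRd  M[L0]=40
step 5: P1: store L1 := 44  ⟶  IM  (L1)  txn=∅  M[L1]=70
step 6: P1: load  L0  ⟶  SS  (L0)  txn=∅  M[L0]=40
step 7: P0: store L2 := 26  ⟶  MI  (L2)  txn=BusRdX  M[L2]=40
step 8: P0: store L2 := 92  ⟶  MI  (L2)  txn=∅  M[L2]=40
step 9: P0: store L2 := 80  ⟶  MI  (L2)  txn=∅  M[L2]=40
step 10: P0: load  L0  ⟶  SS  (L0)  txn=∅  M[L0]=40
step 11: P1: load  L0  ⟶  SS  (L0)  txn=∅  M[L0]=40
step 12: P0: load  L2  ⟶  MI  (L2)  txn=∅  M[L2]=40
step 13: P0: load  L0  ⟶  SS  (L0)  txn=∅  M[L0]=40
step 14: P0: load  L0  ⟶  SS  (L0)  txn=∅  M[L0]=40
step 15: P0: load  L1  ⟶  SS  (L1)  txn=BusRd+Flush  M[L1]=44
step 16: P0: store L1 := 17  ⟶  MI  (L1)  txn=BusRdX  M[L1]=44
step 17: P0: store L1 := 61  ⟶  MI  (L1)  txn=∅  M[L1]=44
step 18: P1: load  L2  ⟶  SS  (L2)  txn=BusRd+Flush  M[L2]=80
step 19: P1: store L0 := 80  ⟶  IM  (L0)  txn=BusRdX  M[L0]=40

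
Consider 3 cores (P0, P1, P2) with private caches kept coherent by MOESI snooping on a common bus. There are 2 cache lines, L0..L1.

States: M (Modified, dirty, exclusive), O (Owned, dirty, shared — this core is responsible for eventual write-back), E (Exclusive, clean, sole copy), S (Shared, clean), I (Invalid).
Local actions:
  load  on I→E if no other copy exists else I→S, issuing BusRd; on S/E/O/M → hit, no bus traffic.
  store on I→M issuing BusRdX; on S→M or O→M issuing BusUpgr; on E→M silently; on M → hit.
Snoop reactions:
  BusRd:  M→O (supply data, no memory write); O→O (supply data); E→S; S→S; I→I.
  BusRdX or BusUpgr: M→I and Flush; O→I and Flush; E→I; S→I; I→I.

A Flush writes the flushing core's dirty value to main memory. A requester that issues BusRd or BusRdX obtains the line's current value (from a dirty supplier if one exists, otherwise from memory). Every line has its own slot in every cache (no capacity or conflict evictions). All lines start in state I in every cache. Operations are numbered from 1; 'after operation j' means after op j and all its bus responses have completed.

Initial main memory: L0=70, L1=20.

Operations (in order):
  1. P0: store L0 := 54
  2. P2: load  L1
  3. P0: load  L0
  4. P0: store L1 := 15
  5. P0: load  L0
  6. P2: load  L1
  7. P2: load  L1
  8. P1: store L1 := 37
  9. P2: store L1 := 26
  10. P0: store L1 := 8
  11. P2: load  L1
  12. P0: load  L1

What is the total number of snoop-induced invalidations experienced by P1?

[1] P0: store L0 := 54 | P0:M(54), P1:I, P2:I | bus: BusRdX
[2] P2: load  L1 | P0:I, P1:I, P2:E(20) | bus: BusRd
[3] P0: load  L0 | P0:M(54), P1:I, P2:I | bus: none
[4] P0: store L1 := 15 | P0:M(15), P1:I, P2:I | bus: BusRdX
[5] P0: load  L0 | P0:M(54), P1:I, P2:I | bus: none
[6] P2: load  L1 | P0:O(15), P1:I, P2:S(15) | bus: BusRd
[7] P2: load  L1 | P0:O(15), P1:I, P2:S(15) | bus: none
[8] P1: store L1 := 37 | P0:I, P1:M(37), P2:I | bus: BusRdX,Flush
[9] P2: store L1 := 26 | P0:I, P1:I, P2:M(26) | bus: BusRdX,Flush
[10] P0: store L1 := 8 | P0:M(8), P1:I, P2:I | bus: BusRdX,Flush
[11] P2: load  L1 | P0:O(8), P1:I, P2:S(8) | bus: BusRd
[12] P0: load  L1 | P0:O(8), P1:I, P2:S(8) | bus: none

invalidations = 1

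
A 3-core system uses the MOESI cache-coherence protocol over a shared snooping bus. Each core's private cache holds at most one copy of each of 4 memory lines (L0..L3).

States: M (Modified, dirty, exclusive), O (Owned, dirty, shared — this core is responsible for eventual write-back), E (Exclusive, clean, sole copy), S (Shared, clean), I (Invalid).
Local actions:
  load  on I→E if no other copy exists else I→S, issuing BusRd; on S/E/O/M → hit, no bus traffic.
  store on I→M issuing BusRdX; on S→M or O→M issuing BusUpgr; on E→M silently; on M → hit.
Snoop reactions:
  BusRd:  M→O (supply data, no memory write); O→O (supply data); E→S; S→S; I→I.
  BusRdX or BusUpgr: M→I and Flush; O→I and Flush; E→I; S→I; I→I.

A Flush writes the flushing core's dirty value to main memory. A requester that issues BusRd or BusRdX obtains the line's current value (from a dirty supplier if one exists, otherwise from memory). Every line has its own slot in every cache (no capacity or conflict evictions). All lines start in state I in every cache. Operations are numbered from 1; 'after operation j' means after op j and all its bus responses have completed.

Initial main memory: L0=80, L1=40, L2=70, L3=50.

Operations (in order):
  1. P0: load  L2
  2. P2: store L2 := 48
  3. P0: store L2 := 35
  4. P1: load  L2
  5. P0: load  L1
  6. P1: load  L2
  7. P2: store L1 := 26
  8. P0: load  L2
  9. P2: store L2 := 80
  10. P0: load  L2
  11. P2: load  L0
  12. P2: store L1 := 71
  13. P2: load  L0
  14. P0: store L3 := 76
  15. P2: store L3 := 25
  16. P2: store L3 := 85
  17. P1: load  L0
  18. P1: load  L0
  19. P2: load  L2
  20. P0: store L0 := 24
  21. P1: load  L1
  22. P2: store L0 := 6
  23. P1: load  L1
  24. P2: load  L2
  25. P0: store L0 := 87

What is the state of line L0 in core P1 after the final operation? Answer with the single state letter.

state = I

[1] P0: load  L2 | P0:E(70), P1:I, P2:I | bus: BusRd
[2] P2: store L2 := 48 | P0:I, P1:I, P2:M(48) | bus: BusRdX
[3] P0: store L2 := 35 | P0:M(35), P1:I, P2:I | bus: BusRdX,Flush
[4] P1: load  L2 | P0:O(35), P1:S(35), P2:I | bus: BusRd
[5] P0: load  L1 | P0:E(40), P1:I, P2:I | bus: BusRd
[6] P1: load  L2 | P0:O(35), P1:S(35), P2:I | bus: none
[7] P2: store L1 := 26 | P0:I, P1:I, P2:M(26) | bus: BusRdX
[8] P0: load  L2 | P0:O(35), P1:S(35), P2:I | bus: none
[9] P2: store L2 := 80 | P0:I, P1:I, P2:M(80) | bus: BusRdX,Flush
[10] P0: load  L2 | P0:S(80), P1:I, P2:O(80) | bus: BusRd
[11] P2: load  L0 | P0:I, P1:I, P2:E(80) | bus: BusRd
[12] P2: store L1 := 71 | P0:I, P1:I, P2:M(71) | bus: none
[13] P2: load  L0 | P0:I, P1:I, P2:E(80) | bus: none
[14] P0: store L3 := 76 | P0:M(76), P1:I, P2:I | bus: BusRdX
[15] P2: store L3 := 25 | P0:I, P1:I, P2:M(25) | bus: BusRdX,Flush
[16] P2: store L3 := 85 | P0:I, P1:I, P2:M(85) | bus: none
[17] P1: load  L0 | P0:I, P1:S(80), P2:S(80) | bus: BusRd
[18] P1: load  L0 | P0:I, P1:S(80), P2:S(80) | bus: none
[19] P2: load  L2 | P0:S(80), P1:I, P2:O(80) | bus: none
[20] P0: store L0 := 24 | P0:M(24), P1:I, P2:I | bus: BusRdX
[21] P1: load  L1 | P0:I, P1:S(71), P2:O(71) | bus: BusRd
[22] P2: store L0 := 6 | P0:I, P1:I, P2:M(6) | bus: BusRdX,Flush
[23] P1: load  L1 | P0:I, P1:S(71), P2:O(71) | bus: none
[24] P2: load  L2 | P0:S(80), P1:I, P2:O(80) | bus: none
[25] P0: store L0 := 87 | P0:M(87), P1:I, P2:I | bus: BusRdX,Flush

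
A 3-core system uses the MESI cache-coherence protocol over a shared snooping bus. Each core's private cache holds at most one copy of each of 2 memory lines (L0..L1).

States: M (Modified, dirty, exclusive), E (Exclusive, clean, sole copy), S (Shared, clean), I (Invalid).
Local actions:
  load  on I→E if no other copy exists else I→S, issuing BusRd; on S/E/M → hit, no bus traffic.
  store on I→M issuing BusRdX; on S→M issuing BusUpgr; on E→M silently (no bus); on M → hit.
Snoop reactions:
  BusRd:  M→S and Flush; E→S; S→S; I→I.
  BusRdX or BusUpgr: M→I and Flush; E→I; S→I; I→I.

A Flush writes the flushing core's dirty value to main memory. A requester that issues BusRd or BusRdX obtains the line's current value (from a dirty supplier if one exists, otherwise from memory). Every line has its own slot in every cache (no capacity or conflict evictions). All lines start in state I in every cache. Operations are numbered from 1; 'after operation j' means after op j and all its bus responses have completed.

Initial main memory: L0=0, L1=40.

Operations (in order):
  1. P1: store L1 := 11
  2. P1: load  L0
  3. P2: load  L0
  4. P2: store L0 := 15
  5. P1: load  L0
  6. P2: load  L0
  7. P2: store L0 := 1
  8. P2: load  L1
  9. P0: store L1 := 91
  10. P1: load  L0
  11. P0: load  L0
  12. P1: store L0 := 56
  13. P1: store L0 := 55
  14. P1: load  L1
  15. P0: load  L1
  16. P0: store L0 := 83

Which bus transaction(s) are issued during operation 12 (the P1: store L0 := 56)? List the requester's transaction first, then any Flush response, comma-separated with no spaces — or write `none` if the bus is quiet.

step 1: P1: store L1 := 11  ⟶  IMI  (L1)  txn=BusRdX  M[L1]=40
step 2: P1: load  L0  ⟶  IEI  (L0)  txn=BusRd  M[L0]=0
step 3: P2: load  L0  ⟶  ISS  (L0)  txn=BusRd  M[L0]=0
step 4: P2: store L0 := 15  ⟶  IIM  (L0)  txn=BusUpgr  M[L0]=0
step 5: P1: load  L0  ⟶  ISS  (L0)  txn=BusRd+Flush  M[L0]=15
step 6: P2: load  L0  ⟶  ISS  (L0)  txn=∅  M[L0]=15
step 7: P2: store L0 := 1  ⟶  IIM  (L0)  txn=BusUpgr  M[L0]=15
step 8: P2: load  L1  ⟶  ISS  (L1)  txn=BusRd+Flush  M[L1]=11
step 9: P0: store L1 := 91  ⟶  MII  (L1)  txn=BusRdX  M[L1]=11
step 10: P1: load  L0  ⟶  ISS  (L0)  txn=BusRd+Flush  M[L0]=1
step 11: P0: load  L0  ⟶  SSS  (L0)  txn=BusRd  M[L0]=1
step 12: P1: store L0 := 56  ⟶  IMI  (L0)  txn=BusUpgr  M[L0]=1
step 13: P1: store L0 := 55  ⟶  IMI  (L0)  txn=∅  M[L0]=1
step 14: P1: load  L1  ⟶  SSI  (L1)  txn=BusRd+Flush  M[L1]=91
step 15: P0: load  L1  ⟶  SSI  (L1)  txn=∅  M[L1]=91
step 16: P0: store L0 := 83  ⟶  MII  (L0)  txn=BusRdX+Flush  M[L0]=55

bus = BusUpgr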